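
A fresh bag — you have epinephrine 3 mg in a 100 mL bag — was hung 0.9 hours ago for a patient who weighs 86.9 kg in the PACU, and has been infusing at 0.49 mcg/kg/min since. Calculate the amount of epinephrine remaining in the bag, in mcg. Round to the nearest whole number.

701 mcg

Dose = 0.49 mcg/kg/min × 86.9 kg = 42.581 mcg/min
42.581 mcg/min × 60 min/hr = 2554.86 mcg/hr
Concentration = 3 mg ÷ 100 mL = 0.03 mg/mL = 30 mcg/mL
Rate = 2554.86 mcg/hr ÷ 30 mcg/mL = 85.162 mL/hr
Volume infused = 85.162 mL/hr × 0.9 hr = 76.6458 mL
Volume remaining = 100 − 76.6458 = 23.3542 mL
Drug remaining = 23.3542 mL × 30 mcg/mL = 700.626 mcg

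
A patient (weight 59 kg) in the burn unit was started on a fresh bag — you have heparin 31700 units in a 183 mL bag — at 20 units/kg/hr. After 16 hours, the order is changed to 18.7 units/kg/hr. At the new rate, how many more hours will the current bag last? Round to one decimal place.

11.6 hours

Initial rate:
Dose = 20 units/kg/hr × 59 kg = 1180 units/hr
Concentration = 31700 units ÷ 183 mL = 173.224 units/mL
Rate = 1180 units/hr ÷ 173.224 units/mL = 6.811987 mL/hr
Volume infused so far = 6.811987 mL/hr × 16 hr = 108.9918 mL
Volume remaining = 183 − 108.9918 = 74.0082 mL
New rate:
Dose = 18.7 units/kg/hr × 59 kg = 1103.3 units/hr
Rate = 1103.3 units/hr ÷ 173.224 units/mL = 6.369208 mL/hr
Time remaining = 74.0082 mL ÷ 6.369208 mL/hr = 11.61969 hr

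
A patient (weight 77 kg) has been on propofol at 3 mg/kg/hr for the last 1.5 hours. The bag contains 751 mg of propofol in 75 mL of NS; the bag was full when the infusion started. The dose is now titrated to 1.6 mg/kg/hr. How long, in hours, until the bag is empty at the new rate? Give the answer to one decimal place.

3.3 hours

Initial rate:
Dose = 3 mg/kg/hr × 77 kg = 231 mg/hr
Concentration = 751 mg ÷ 75 mL = 10.01333 mg/mL
Rate = 231 mg/hr ÷ 10.01333 mg/mL = 23.06924 mL/hr
Volume infused so far = 23.06924 mL/hr × 1.5 hr = 34.60386 mL
Volume remaining = 75 − 34.60386 = 40.39614 mL
New rate:
Dose = 1.6 mg/kg/hr × 77 kg = 123.2 mg/hr
Rate = 123.2 mg/hr ÷ 10.01333 mg/mL = 12.3036 mL/hr
Time remaining = 40.39614 mL ÷ 12.3036 mL/hr = 3.283279 hr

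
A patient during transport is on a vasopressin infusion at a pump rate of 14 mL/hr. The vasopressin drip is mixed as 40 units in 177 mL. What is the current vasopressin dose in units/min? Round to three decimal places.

Concentration = 40 units ÷ 177 mL = 0.2259887 units/mL
Drug rate = 14 mL/hr × 0.2259887 units/mL = 3.163842 units/hr
3.163842 units/hr ÷ 60 min/hr = 0.0527307 units/min

0.053 units/min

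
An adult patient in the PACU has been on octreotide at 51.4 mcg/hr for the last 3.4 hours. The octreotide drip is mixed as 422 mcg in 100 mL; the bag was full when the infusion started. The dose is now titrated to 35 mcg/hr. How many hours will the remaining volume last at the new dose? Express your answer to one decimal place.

Initial rate:
Concentration = 422 mcg ÷ 100 mL = 4.22 mcg/mL
Rate = 51.4 mcg/hr ÷ 4.22 mcg/mL = 12.18009 mL/hr
Volume infused so far = 12.18009 mL/hr × 3.4 hr = 41.41232 mL
Volume remaining = 100 − 41.41232 = 58.58768 mL
New rate:
Rate = 35 mcg/hr ÷ 4.22 mcg/mL = 8.293839 mL/hr
Time remaining = 58.58768 mL ÷ 8.293839 mL/hr = 7.064 hr

7.1 hours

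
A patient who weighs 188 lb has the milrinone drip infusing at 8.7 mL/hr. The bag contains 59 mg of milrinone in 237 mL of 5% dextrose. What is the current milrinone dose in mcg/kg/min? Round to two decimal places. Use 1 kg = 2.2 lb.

0.42 mcg/kg/min

Weight = 188 lb ÷ 2.2 lb/kg = 85.45455 kg
Concentration = 59 mg ÷ 237 mL = 0.2489451 mg/mL = 248.9451 mcg/mL
Drug rate = 8.7 mL/hr × 248.9451 mcg/mL = 2165.823 mcg/hr
2165.823 mcg/hr ÷ 60 min/hr = 36.09705 mcg/min
36.09705 mcg/min ÷ 85.45455 kg = 0.4224122 mcg/kg/min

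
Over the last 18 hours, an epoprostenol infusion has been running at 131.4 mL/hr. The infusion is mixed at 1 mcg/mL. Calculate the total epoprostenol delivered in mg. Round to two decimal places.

2.37 mg

Concentration = 1 mcg/mL = 1000 ng/mL
Drug rate = 131.4 mL/hr × 1000 ng/mL = 131400 ng/hr
Total = 131400 ng/hr × 18 hr = 2365200 ng = 2.3652 mg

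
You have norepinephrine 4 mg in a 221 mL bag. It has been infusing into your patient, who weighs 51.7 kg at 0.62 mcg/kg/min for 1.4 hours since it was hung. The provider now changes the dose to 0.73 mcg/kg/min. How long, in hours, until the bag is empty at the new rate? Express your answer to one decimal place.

0.6 hours

Initial rate:
Dose = 0.62 mcg/kg/min × 51.7 kg = 32.054 mcg/min
32.054 mcg/min × 60 min/hr = 1923.24 mcg/hr
Concentration = 4 mg ÷ 221 mL = 0.01809955 mg/mL = 18.09955 mcg/mL
Rate = 1923.24 mcg/hr ÷ 18.09955 mcg/mL = 106.259 mL/hr
Volume infused so far = 106.259 mL/hr × 1.4 hr = 148.7626 mL
Volume remaining = 221 − 148.7626 = 72.23739 mL
New rate:
Dose = 0.73 mcg/kg/min × 51.7 kg = 37.741 mcg/min
37.741 mcg/min × 60 min/hr = 2264.46 mcg/hr
Rate = 2264.46 mcg/hr ÷ 18.09955 mcg/mL = 125.1114 mL/hr
Time remaining = 72.23739 mL ÷ 125.1114 mL/hr = 0.5773845 hr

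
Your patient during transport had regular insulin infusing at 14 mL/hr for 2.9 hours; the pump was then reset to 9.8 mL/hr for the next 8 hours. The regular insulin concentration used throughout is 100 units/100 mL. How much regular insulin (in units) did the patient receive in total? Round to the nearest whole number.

Concentration = 100 units ÷ 100 mL = 1 units/mL
Stage 1: 14 mL/hr × 2.9 hr = 40.6 mL → 40.6 mL × 1 units/mL = 40.6 units
Stage 2: 9.8 mL/hr × 8 hr = 78.4 mL → 78.4 mL × 1 units/mL = 78.4 units
Total = 40.6 + 78.4 = 119 units

119 units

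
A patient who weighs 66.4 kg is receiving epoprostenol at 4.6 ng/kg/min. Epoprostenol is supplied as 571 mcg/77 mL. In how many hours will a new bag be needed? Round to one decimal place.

31.2 hours

Dose = 4.6 ng/kg/min × 66.4 kg = 305.44 ng/min
305.44 ng/min × 60 min/hr = 18326.4 ng/hr
Concentration = 571 mcg ÷ 77 mL = 7.415584 mcg/mL = 7415.584 ng/mL
Rate = 18326.4 ng/hr ÷ 7415.584 ng/mL = 2.471336 mL/hr
Duration = 77 mL ÷ 2.471336 mL/hr = 31.15724 hr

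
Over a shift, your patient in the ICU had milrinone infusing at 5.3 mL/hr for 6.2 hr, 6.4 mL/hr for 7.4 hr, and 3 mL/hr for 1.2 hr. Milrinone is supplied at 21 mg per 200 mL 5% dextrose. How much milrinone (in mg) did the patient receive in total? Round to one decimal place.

Concentration = 21 mg ÷ 200 mL = 0.105 mg/mL
Stage 1: 5.3 mL/hr × 6.2 hr = 32.86 mL → 32.86 mL × 0.105 mg/mL = 3.4503 mg
Stage 2: 6.4 mL/hr × 7.4 hr = 47.36 mL → 47.36 mL × 0.105 mg/mL = 4.9728 mg
Stage 3: 3 mL/hr × 1.2 hr = 3.6 mL → 3.6 mL × 0.105 mg/mL = 0.378 mg
Total = 3.4503 + 4.9728 + 0.378 = 8.8011 mg

8.8 mg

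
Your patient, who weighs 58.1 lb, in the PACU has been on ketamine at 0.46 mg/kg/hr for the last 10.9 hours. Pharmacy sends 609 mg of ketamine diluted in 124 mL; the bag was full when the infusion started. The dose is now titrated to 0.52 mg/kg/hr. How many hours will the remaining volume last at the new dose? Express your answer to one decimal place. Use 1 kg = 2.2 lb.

34.7 hours

Initial rate:
Weight = 58.1 lb ÷ 2.2 lb/kg = 26.40909 kg
Dose = 0.46 mg/kg/hr × 26.40909 kg = 12.14818 mg/hr
Concentration = 609 mg ÷ 124 mL = 4.91129 mg/mL
Rate = 12.14818 mg/hr ÷ 4.91129 mg/mL = 2.473521 mL/hr
Volume infused so far = 2.473521 mL/hr × 10.9 hr = 26.96138 mL
Volume remaining = 124 − 26.96138 = 97.03862 mL
New rate:
Dose = 0.52 mg/kg/hr × 26.40909 kg = 13.73273 mg/hr
Rate = 13.73273 mg/hr ÷ 4.91129 mg/mL = 2.796155 mL/hr
Time remaining = 97.03862 mL ÷ 2.796155 mL/hr = 34.70431 hr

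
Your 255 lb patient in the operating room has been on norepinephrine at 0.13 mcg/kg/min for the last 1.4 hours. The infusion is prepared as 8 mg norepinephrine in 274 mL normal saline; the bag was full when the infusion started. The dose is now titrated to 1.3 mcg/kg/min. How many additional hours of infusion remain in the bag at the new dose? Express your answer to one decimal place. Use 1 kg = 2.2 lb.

0.7 hours

Initial rate:
Weight = 255 lb ÷ 2.2 lb/kg = 115.9091 kg
Dose = 0.13 mcg/kg/min × 115.9091 kg = 15.06818 mcg/min
15.06818 mcg/min × 60 min/hr = 904.0909 mcg/hr
Concentration = 8 mg ÷ 274 mL = 0.02919708 mg/mL = 29.19708 mcg/mL
Rate = 904.0909 mcg/hr ÷ 29.19708 mcg/mL = 30.96511 mL/hr
Volume infused so far = 30.96511 mL/hr × 1.4 hr = 43.35116 mL
Volume remaining = 274 − 43.35116 = 230.6488 mL
New rate:
Dose = 1.3 mcg/kg/min × 115.9091 kg = 150.6818 mcg/min
150.6818 mcg/min × 60 min/hr = 9040.909 mcg/hr
Rate = 9040.909 mcg/hr ÷ 29.19708 mcg/mL = 309.6511 mL/hr
Time remaining = 230.6488 mL ÷ 309.6511 mL/hr = 0.7448668 hr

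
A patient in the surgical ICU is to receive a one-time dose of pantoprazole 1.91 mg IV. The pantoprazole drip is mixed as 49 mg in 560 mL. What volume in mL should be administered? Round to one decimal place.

Concentration = 49 mg ÷ 560 mL = 0.0875 mg/mL
Volume = 1.91 mg ÷ 0.0875 mg/mL = 21.82857 mL

21.8 mL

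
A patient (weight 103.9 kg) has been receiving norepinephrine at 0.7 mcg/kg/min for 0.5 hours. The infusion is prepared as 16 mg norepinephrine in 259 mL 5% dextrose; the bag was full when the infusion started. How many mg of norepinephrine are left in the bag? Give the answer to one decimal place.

13.8 mg

Dose = 0.7 mcg/kg/min × 103.9 kg = 72.73 mcg/min
72.73 mcg/min × 60 min/hr = 4363.8 mcg/hr
Concentration = 16 mg ÷ 259 mL = 0.06177606 mg/mL = 61.77606 mcg/mL
Rate = 4363.8 mcg/hr ÷ 61.77606 mcg/mL = 70.63901 mL/hr
Volume infused = 70.63901 mL/hr × 0.5 hr = 35.31951 mL
Volume remaining = 259 − 35.31951 = 223.6805 mL
Drug remaining = 223.6805 mL × 61.77606 mcg/mL = 13818.1 mcg = 13.8181 mg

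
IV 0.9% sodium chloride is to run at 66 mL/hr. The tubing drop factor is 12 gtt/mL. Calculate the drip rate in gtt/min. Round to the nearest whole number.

66 mL/hr ÷ 60 min/hr = 1.1 mL/min
1.1 mL/min × 12 gtt/mL = 13.2 gtt/min

13 gtt/min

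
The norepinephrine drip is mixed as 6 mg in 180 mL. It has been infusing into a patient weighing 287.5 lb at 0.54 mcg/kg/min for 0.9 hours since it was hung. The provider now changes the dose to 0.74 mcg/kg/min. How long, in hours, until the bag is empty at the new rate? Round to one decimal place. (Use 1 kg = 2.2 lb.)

Initial rate:
Weight = 287.5 lb ÷ 2.2 lb/kg = 130.6818 kg
Dose = 0.54 mcg/kg/min × 130.6818 kg = 70.56818 mcg/min
70.56818 mcg/min × 60 min/hr = 4234.091 mcg/hr
Concentration = 6 mg ÷ 180 mL = 0.03333333 mg/mL = 33.33333 mcg/mL
Rate = 4234.091 mcg/hr ÷ 33.33333 mcg/mL = 127.0227 mL/hr
Volume infused so far = 127.0227 mL/hr × 0.9 hr = 114.3205 mL
Volume remaining = 180 − 114.3205 = 65.67955 mL
New rate:
Dose = 0.74 mcg/kg/min × 130.6818 kg = 96.70455 mcg/min
96.70455 mcg/min × 60 min/hr = 5802.273 mcg/hr
Rate = 5802.273 mcg/hr ÷ 33.33333 mcg/mL = 174.0682 mL/hr
Time remaining = 65.67955 mL ÷ 174.0682 mL/hr = 0.3773208 hr

0.4 hours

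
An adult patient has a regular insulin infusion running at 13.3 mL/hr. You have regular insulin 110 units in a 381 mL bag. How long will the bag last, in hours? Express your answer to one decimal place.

Duration = 381 mL ÷ 13.3 mL/hr = 28.64662 hr

28.6 hours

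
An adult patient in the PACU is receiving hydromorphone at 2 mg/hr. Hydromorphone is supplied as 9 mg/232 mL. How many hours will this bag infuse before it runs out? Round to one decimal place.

Concentration = 9 mg ÷ 232 mL = 0.0387931 mg/mL
Rate = 2 mg/hr ÷ 0.0387931 mg/mL = 51.55556 mL/hr
Duration = 232 mL ÷ 51.55556 mL/hr = 4.5 hr

4.5 hours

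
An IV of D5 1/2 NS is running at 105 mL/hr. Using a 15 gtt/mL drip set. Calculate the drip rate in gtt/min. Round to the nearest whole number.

26 gtt/min

105 mL/hr ÷ 60 min/hr = 1.75 mL/min
1.75 mL/min × 15 gtt/mL = 26.25 gtt/min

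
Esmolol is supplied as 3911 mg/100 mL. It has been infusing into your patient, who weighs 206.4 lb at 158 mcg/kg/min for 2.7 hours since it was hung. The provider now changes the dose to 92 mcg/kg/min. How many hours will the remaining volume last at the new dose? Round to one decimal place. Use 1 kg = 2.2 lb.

Initial rate:
Weight = 206.4 lb ÷ 2.2 lb/kg = 93.81818 kg
Dose = 158 mcg/kg/min × 93.81818 kg = 14823.27 mcg/min
14823.27 mcg/min × 60 min/hr = 889396.4 mcg/hr
Concentration = 3911 mg ÷ 100 mL = 39.11 mg/mL = 39110 mcg/mL
Rate = 889396.4 mcg/hr ÷ 39110 mcg/mL = 22.74089 mL/hr
Volume infused so far = 22.74089 mL/hr × 2.7 hr = 61.40041 mL
Volume remaining = 100 − 61.40041 = 38.59959 mL
New rate:
Dose = 92 mcg/kg/min × 93.81818 kg = 8631.273 mcg/min
8631.273 mcg/min × 60 min/hr = 517876.4 mcg/hr
Rate = 517876.4 mcg/hr ÷ 39110 mcg/mL = 13.24153 mL/hr
Time remaining = 38.59959 mL ÷ 13.24153 mL/hr = 2.915039 hr

2.9 hours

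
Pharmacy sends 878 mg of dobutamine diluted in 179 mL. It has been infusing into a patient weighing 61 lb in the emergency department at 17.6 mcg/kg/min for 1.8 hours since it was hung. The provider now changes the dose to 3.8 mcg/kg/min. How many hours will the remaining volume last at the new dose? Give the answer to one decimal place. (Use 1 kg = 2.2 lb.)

Initial rate:
Weight = 61 lb ÷ 2.2 lb/kg = 27.72727 kg
Dose = 17.6 mcg/kg/min × 27.72727 kg = 488 mcg/min
488 mcg/min × 60 min/hr = 29280 mcg/hr
Concentration = 878 mg ÷ 179 mL = 4.905028 mg/mL = 4905.028 mcg/mL
Rate = 29280 mcg/hr ÷ 4905.028 mcg/mL = 5.969385 mL/hr
Volume infused so far = 5.969385 mL/hr × 1.8 hr = 10.74489 mL
Volume remaining = 179 − 10.74489 = 168.2551 mL
New rate:
Dose = 3.8 mcg/kg/min × 27.72727 kg = 105.3636 mcg/min
105.3636 mcg/min × 60 min/hr = 6321.818 mcg/hr
Rate = 6321.818 mcg/hr ÷ 4905.028 mcg/mL = 1.288844 mL/hr
Time remaining = 168.2551 mL ÷ 1.288844 mL/hr = 130.5473 hr

130.5 hours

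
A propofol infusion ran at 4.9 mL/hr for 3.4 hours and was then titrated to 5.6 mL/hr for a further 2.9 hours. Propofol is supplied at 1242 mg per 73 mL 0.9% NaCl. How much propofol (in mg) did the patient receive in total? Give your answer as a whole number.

560 mg

Concentration = 1242 mg ÷ 73 mL = 17.0137 mg/mL
Stage 1: 4.9 mL/hr × 3.4 hr = 16.66 mL → 16.66 mL × 17.0137 mg/mL = 283.4482 mg
Stage 2: 5.6 mL/hr × 2.9 hr = 16.24 mL → 16.24 mL × 17.0137 mg/mL = 276.3025 mg
Total = 283.4482 + 276.3025 = 559.7507 mg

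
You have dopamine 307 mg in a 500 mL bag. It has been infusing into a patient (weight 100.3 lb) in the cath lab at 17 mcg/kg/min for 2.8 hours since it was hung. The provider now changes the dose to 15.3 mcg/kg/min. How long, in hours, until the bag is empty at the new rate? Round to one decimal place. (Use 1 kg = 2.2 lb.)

Initial rate:
Weight = 100.3 lb ÷ 2.2 lb/kg = 45.59091 kg
Dose = 17 mcg/kg/min × 45.59091 kg = 775.0455 mcg/min
775.0455 mcg/min × 60 min/hr = 46502.73 mcg/hr
Concentration = 307 mg ÷ 500 mL = 0.614 mg/mL = 614 mcg/mL
Rate = 46502.73 mcg/hr ÷ 614 mcg/mL = 75.73734 mL/hr
Volume infused so far = 75.73734 mL/hr × 2.8 hr = 212.0646 mL
Volume remaining = 500 − 212.0646 = 287.9354 mL
New rate:
Dose = 15.3 mcg/kg/min × 45.59091 kg = 697.5409 mcg/min
697.5409 mcg/min × 60 min/hr = 41852.45 mcg/hr
Rate = 41852.45 mcg/hr ÷ 614 mcg/mL = 68.16361 mL/hr
Time remaining = 287.9354 mL ÷ 68.16361 mL/hr = 4.224181 hr

4.2 hours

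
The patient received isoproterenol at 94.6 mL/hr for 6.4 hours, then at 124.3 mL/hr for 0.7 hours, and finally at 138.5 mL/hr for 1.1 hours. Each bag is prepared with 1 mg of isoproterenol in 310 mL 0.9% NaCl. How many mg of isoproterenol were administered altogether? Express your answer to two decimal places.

2.73 mg

Concentration = 1 mg ÷ 310 mL = 0.003225806 mg/mL
Stage 1: 94.6 mL/hr × 6.4 hr = 605.44 mL → 605.44 mL × 0.003225806 mg/mL = 1.953032 mg
Stage 2: 124.3 mL/hr × 0.7 hr = 87.01 mL → 87.01 mL × 0.003225806 mg/mL = 0.2806774 mg
Stage 3: 138.5 mL/hr × 1.1 hr = 152.35 mL → 152.35 mL × 0.003225806 mg/mL = 0.4914516 mg
Total = 1.953032 + 0.2806774 + 0.4914516 = 2.725161 mg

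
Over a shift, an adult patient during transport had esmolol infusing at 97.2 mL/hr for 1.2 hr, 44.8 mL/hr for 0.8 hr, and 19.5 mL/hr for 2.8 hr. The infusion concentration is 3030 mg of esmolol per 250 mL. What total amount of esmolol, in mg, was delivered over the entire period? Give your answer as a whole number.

2510 mg

Concentration = 3030 mg ÷ 250 mL = 12.12 mg/mL
Stage 1: 97.2 mL/hr × 1.2 hr = 116.64 mL → 116.64 mL × 12.12 mg/mL = 1413.677 mg
Stage 2: 44.8 mL/hr × 0.8 hr = 35.84 mL → 35.84 mL × 12.12 mg/mL = 434.3808 mg
Stage 3: 19.5 mL/hr × 2.8 hr = 54.6 mL → 54.6 mL × 12.12 mg/mL = 661.752 mg
Total = 1413.677 + 434.3808 + 661.752 = 2509.81 mg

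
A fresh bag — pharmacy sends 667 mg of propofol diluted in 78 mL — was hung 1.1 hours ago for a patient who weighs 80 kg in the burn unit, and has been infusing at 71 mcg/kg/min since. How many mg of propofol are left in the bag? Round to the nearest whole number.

292 mg

Dose = 71 mcg/kg/min × 80 kg = 5680 mcg/min
5680 mcg/min × 60 min/hr = 340800 mcg/hr
Concentration = 667 mg ÷ 78 mL = 8.551282 mg/mL = 8551.282 mcg/mL
Rate = 340800 mcg/hr ÷ 8551.282 mcg/mL = 39.85367 mL/hr
Volume infused = 39.85367 mL/hr × 1.1 hr = 43.83904 mL
Volume remaining = 78 − 43.83904 = 34.16096 mL
Drug remaining = 34.16096 mL × 8551.282 mcg/mL = 292120 mcg = 292.12 mg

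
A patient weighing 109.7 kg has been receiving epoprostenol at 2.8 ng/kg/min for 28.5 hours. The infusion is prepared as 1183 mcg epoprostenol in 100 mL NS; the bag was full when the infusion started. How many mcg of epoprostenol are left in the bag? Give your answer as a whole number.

Dose = 2.8 ng/kg/min × 109.7 kg = 307.16 ng/min
307.16 ng/min × 60 min/hr = 18429.6 ng/hr
Concentration = 1183 mcg ÷ 100 mL = 11.83 mcg/mL = 11830 ng/mL
Rate = 18429.6 ng/hr ÷ 11830 ng/mL = 1.55787 mL/hr
Volume infused = 1.55787 mL/hr × 28.5 hr = 44.39929 mL
Volume remaining = 100 − 44.39929 = 55.60071 mL
Drug remaining = 55.60071 mL × 11830 ng/mL = 657756.4 ng = 657.7564 mcg

658 mcg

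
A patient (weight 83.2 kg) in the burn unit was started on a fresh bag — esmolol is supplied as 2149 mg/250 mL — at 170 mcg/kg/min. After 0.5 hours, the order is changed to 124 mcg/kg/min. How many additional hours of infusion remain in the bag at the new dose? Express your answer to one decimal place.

2.8 hours

Initial rate:
Dose = 170 mcg/kg/min × 83.2 kg = 14144 mcg/min
14144 mcg/min × 60 min/hr = 848640 mcg/hr
Concentration = 2149 mg ÷ 250 mL = 8.596 mg/mL = 8596 mcg/mL
Rate = 848640 mcg/hr ÷ 8596 mcg/mL = 98.72499 mL/hr
Volume infused so far = 98.72499 mL/hr × 0.5 hr = 49.36249 mL
Volume remaining = 250 − 49.36249 = 200.6375 mL
New rate:
Dose = 124 mcg/kg/min × 83.2 kg = 10316.8 mcg/min
10316.8 mcg/min × 60 min/hr = 619008 mcg/hr
Rate = 619008 mcg/hr ÷ 8596 mcg/mL = 72.01117 mL/hr
Time remaining = 200.6375 mL ÷ 72.01117 mL/hr = 2.7862 hr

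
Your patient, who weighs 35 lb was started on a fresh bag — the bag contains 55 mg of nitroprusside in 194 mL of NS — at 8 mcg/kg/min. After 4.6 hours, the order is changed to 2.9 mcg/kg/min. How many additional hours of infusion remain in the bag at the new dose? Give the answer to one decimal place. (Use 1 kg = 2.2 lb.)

Initial rate:
Weight = 35 lb ÷ 2.2 lb/kg = 15.90909 kg
Dose = 8 mcg/kg/min × 15.90909 kg = 127.2727 mcg/min
127.2727 mcg/min × 60 min/hr = 7636.364 mcg/hr
Concentration = 55 mg ÷ 194 mL = 0.2835052 mg/mL = 283.5052 mcg/mL
Rate = 7636.364 mcg/hr ÷ 283.5052 mcg/mL = 26.93554 mL/hr
Volume infused so far = 26.93554 mL/hr × 4.6 hr = 123.9035 mL
Volume remaining = 194 − 123.9035 = 70.09653 mL
New rate:
Dose = 2.9 mcg/kg/min × 15.90909 kg = 46.13636 mcg/min
46.13636 mcg/min × 60 min/hr = 2768.182 mcg/hr
Rate = 2768.182 mcg/hr ÷ 283.5052 mcg/mL = 9.764132 mL/hr
Time remaining = 70.09653 mL ÷ 9.764132 mL/hr = 7.178982 hr

7.2 hours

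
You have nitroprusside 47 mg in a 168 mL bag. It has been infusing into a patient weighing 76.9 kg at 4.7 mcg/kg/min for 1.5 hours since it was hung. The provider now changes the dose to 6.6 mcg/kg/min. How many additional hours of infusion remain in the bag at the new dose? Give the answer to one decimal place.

Initial rate:
Dose = 4.7 mcg/kg/min × 76.9 kg = 361.43 mcg/min
361.43 mcg/min × 60 min/hr = 21685.8 mcg/hr
Concentration = 47 mg ÷ 168 mL = 0.2797619 mg/mL = 279.7619 mcg/mL
Rate = 21685.8 mcg/hr ÷ 279.7619 mcg/mL = 77.5152 mL/hr
Volume infused so far = 77.5152 mL/hr × 1.5 hr = 116.2728 mL
Volume remaining = 168 − 116.2728 = 51.7272 mL
New rate:
Dose = 6.6 mcg/kg/min × 76.9 kg = 507.54 mcg/min
507.54 mcg/min × 60 min/hr = 30452.4 mcg/hr
Rate = 30452.4 mcg/hr ÷ 279.7619 mcg/mL = 108.8511 mL/hr
Time remaining = 51.7272 mL ÷ 108.8511 mL/hr = 0.4752105 hr

0.5 hours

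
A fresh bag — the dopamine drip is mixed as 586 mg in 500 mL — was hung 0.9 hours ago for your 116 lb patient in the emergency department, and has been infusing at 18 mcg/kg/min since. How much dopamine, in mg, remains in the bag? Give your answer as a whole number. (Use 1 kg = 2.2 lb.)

Weight = 116 lb ÷ 2.2 lb/kg = 52.72727 kg
Dose = 18 mcg/kg/min × 52.72727 kg = 949.0909 mcg/min
949.0909 mcg/min × 60 min/hr = 56945.45 mcg/hr
Concentration = 586 mg ÷ 500 mL = 1.172 mg/mL = 1172 mcg/mL
Rate = 56945.45 mcg/hr ÷ 1172 mcg/mL = 48.58827 mL/hr
Volume infused = 48.58827 mL/hr × 0.9 hr = 43.72944 mL
Volume remaining = 500 − 43.72944 = 456.2706 mL
Drug remaining = 456.2706 mL × 1172 mcg/mL = 534749.1 mcg = 534.7491 mg

535 mg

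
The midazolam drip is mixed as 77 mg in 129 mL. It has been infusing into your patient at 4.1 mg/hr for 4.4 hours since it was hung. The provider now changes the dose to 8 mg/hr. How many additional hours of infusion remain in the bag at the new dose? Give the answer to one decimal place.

Initial rate:
Concentration = 77 mg ÷ 129 mL = 0.5968992 mg/mL
Rate = 4.1 mg/hr ÷ 0.5968992 mg/mL = 6.868831 mL/hr
Volume infused so far = 6.868831 mL/hr × 4.4 hr = 30.22286 mL
Volume remaining = 129 − 30.22286 = 98.77714 mL
New rate:
Rate = 8 mg/hr ÷ 0.5968992 mg/mL = 13.4026 mL/hr
Time remaining = 98.77714 mL ÷ 13.4026 mL/hr = 7.37 hr

7.4 hours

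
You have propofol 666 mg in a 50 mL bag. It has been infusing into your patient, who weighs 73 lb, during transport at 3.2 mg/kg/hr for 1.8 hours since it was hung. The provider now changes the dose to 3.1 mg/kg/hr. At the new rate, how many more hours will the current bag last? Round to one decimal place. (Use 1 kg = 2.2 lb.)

4.6 hours

Initial rate:
Weight = 73 lb ÷ 2.2 lb/kg = 33.18182 kg
Dose = 3.2 mg/kg/hr × 33.18182 kg = 106.1818 mg/hr
Concentration = 666 mg ÷ 50 mL = 13.32 mg/mL
Rate = 106.1818 mg/hr ÷ 13.32 mg/mL = 7.971608 mL/hr
Volume infused so far = 7.971608 mL/hr × 1.8 hr = 14.34889 mL
Volume remaining = 50 − 14.34889 = 35.65111 mL
New rate:
Dose = 3.1 mg/kg/hr × 33.18182 kg = 102.8636 mg/hr
Rate = 102.8636 mg/hr ÷ 13.32 mg/mL = 7.722495 mL/hr
Time remaining = 35.65111 mL ÷ 7.722495 mL/hr = 4.616527 hr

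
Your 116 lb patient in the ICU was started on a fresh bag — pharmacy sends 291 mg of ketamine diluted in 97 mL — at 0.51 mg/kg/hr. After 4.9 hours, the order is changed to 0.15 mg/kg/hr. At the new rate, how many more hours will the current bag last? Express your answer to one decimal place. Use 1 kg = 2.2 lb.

Initial rate:
Weight = 116 lb ÷ 2.2 lb/kg = 52.72727 kg
Dose = 0.51 mg/kg/hr × 52.72727 kg = 26.89091 mg/hr
Concentration = 291 mg ÷ 97 mL = 3 mg/mL
Rate = 26.89091 mg/hr ÷ 3 mg/mL = 8.963636 mL/hr
Volume infused so far = 8.963636 mL/hr × 4.9 hr = 43.92182 mL
Volume remaining = 97 − 43.92182 = 53.07818 mL
New rate:
Dose = 0.15 mg/kg/hr × 52.72727 kg = 7.909091 mg/hr
Rate = 7.909091 mg/hr ÷ 3 mg/mL = 2.636364 mL/hr
Time remaining = 53.07818 mL ÷ 2.636364 mL/hr = 20.1331 hr

20.1 hours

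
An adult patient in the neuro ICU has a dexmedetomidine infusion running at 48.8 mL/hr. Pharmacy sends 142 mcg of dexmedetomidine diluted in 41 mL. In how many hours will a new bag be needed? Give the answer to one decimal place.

Duration = 41 mL ÷ 48.8 mL/hr = 0.8401639 hr

0.8 hours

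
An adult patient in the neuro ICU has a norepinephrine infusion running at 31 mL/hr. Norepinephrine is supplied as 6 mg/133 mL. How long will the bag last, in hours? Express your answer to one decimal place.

4.3 hours

Duration = 133 mL ÷ 31 mL/hr = 4.290323 hr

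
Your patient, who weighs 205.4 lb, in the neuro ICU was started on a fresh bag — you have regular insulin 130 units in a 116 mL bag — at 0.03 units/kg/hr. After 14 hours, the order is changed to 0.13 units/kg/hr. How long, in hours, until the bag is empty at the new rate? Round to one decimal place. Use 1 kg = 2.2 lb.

Initial rate:
Weight = 205.4 lb ÷ 2.2 lb/kg = 93.36364 kg
Dose = 0.03 units/kg/hr × 93.36364 kg = 2.800909 units/hr
Concentration = 130 units ÷ 116 mL = 1.12069 units/mL
Rate = 2.800909 units/hr ÷ 1.12069 units/mL = 2.499273 mL/hr
Volume infused so far = 2.499273 mL/hr × 14 hr = 34.98982 mL
Volume remaining = 116 − 34.98982 = 81.01018 mL
New rate:
Dose = 0.13 units/kg/hr × 93.36364 kg = 12.13727 units/hr
Rate = 12.13727 units/hr ÷ 1.12069 units/mL = 10.83018 mL/hr
Time remaining = 81.01018 mL ÷ 10.83018 mL/hr = 7.480039 hr

7.5 hours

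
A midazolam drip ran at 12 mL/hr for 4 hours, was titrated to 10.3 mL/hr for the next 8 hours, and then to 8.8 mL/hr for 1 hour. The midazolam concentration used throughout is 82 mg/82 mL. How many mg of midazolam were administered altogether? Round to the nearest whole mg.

139 mg

Concentration = 82 mg ÷ 82 mL = 1 mg/mL
Stage 1: 12 mL/hr × 4 hr = 48 mL → 48 mL × 1 mg/mL = 48 mg
Stage 2: 10.3 mL/hr × 8 hr = 82.4 mL → 82.4 mL × 1 mg/mL = 82.4 mg
Stage 3: 8.8 mL/hr × 1 hr = 8.8 mL → 8.8 mL × 1 mg/mL = 8.8 mg
Total = 48 + 82.4 + 8.8 = 139.2 mg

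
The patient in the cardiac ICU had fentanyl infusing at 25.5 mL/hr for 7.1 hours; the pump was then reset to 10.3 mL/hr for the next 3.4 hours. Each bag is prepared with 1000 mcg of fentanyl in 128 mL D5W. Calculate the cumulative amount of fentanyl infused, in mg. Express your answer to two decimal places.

Concentration = 1000 mcg ÷ 128 mL = 7.8125 mcg/mL
Stage 1: 25.5 mL/hr × 7.1 hr = 181.05 mL → 181.05 mL × 7.8125 mcg/mL = 1414.453 mcg
Stage 2: 10.3 mL/hr × 3.4 hr = 35.02 mL → 35.02 mL × 7.8125 mcg/mL = 273.5938 mcg
Total = 1414.453 + 273.5938 = 1688.047 mcg = 1.688047 mg

1.69 mg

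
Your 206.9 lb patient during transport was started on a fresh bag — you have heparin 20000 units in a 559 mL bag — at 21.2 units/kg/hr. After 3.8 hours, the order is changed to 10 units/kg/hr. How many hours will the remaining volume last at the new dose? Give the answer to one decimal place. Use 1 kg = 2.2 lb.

13.2 hours

Initial rate:
Weight = 206.9 lb ÷ 2.2 lb/kg = 94.04545 kg
Dose = 21.2 units/kg/hr × 94.04545 kg = 1993.764 units/hr
Concentration = 20000 units ÷ 559 mL = 35.77818 units/mL
Rate = 1993.764 units/hr ÷ 35.77818 units/mL = 55.72569 mL/hr
Volume infused so far = 55.72569 mL/hr × 3.8 hr = 211.7576 mL
Volume remaining = 559 − 211.7576 = 347.2424 mL
New rate:
Dose = 10 units/kg/hr × 94.04545 kg = 940.4545 units/hr
Rate = 940.4545 units/hr ÷ 35.77818 units/mL = 26.2857 mL/hr
Time remaining = 347.2424 mL ÷ 26.2857 mL/hr = 13.21031 hr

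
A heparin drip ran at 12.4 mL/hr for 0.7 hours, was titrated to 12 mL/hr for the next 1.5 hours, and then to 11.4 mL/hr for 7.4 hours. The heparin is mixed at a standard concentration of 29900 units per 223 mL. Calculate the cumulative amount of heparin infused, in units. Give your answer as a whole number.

Concentration = 29900 units ÷ 223 mL = 134.0807 units/mL
Stage 1: 12.4 mL/hr × 0.7 hr = 8.68 mL → 8.68 mL × 134.0807 units/mL = 1163.821 units
Stage 2: 12 mL/hr × 1.5 hr = 18 mL → 18 mL × 134.0807 units/mL = 2413.453 units
Stage 3: 11.4 mL/hr × 7.4 hr = 84.36 mL → 84.36 mL × 134.0807 units/mL = 11311.05 units
Total = 1163.821 + 2413.453 + 11311.05 = 14888.32 units

14888 units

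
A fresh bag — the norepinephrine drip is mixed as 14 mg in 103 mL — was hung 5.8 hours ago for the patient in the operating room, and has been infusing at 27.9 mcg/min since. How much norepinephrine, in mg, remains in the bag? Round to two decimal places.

4.29 mg

27.9 mcg/min × 60 min/hr = 1674 mcg/hr
Concentration = 14 mg ÷ 103 mL = 0.1359223 mg/mL = 135.9223 mcg/mL
Rate = 1674 mcg/hr ÷ 135.9223 mcg/mL = 12.31586 mL/hr
Volume infused = 12.31586 mL/hr × 5.8 hr = 71.43197 mL
Volume remaining = 103 − 71.43197 = 31.56803 mL
Drug remaining = 31.56803 mL × 135.9223 mcg/mL = 4290.8 mcg = 4.2908 mg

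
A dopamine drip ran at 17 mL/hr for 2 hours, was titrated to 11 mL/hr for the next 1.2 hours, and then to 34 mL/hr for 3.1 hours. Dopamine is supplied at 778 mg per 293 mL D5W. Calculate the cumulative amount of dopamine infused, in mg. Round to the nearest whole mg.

Concentration = 778 mg ÷ 293 mL = 2.65529 mg/mL
Stage 1: 17 mL/hr × 2 hr = 34 mL → 34 mL × 2.65529 mg/mL = 90.27986 mg
Stage 2: 11 mL/hr × 1.2 hr = 13.2 mL → 13.2 mL × 2.65529 mg/mL = 35.04983 mg
Stage 3: 34 mL/hr × 3.1 hr = 105.4 mL → 105.4 mL × 2.65529 mg/mL = 279.8676 mg
Total = 90.27986 + 35.04983 + 279.8676 = 405.1973 mg

405 mg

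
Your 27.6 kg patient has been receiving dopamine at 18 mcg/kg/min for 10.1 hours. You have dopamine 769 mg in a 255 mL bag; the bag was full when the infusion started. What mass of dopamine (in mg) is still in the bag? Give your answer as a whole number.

468 mg

Dose = 18 mcg/kg/min × 27.6 kg = 496.8 mcg/min
496.8 mcg/min × 60 min/hr = 29808 mcg/hr
Concentration = 769 mg ÷ 255 mL = 3.015686 mg/mL = 3015.686 mcg/mL
Rate = 29808 mcg/hr ÷ 3015.686 mcg/mL = 9.884317 mL/hr
Volume infused = 9.884317 mL/hr × 10.1 hr = 99.8316 mL
Volume remaining = 255 − 99.8316 = 155.1684 mL
Drug remaining = 155.1684 mL × 3015.686 mcg/mL = 467939.2 mcg = 467.9392 mg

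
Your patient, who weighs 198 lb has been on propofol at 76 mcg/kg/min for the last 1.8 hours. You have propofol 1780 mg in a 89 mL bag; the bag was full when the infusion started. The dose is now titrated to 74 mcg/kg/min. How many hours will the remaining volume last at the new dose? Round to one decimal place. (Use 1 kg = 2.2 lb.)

2.6 hours

Initial rate:
Weight = 198 lb ÷ 2.2 lb/kg = 90 kg
Dose = 76 mcg/kg/min × 90 kg = 6840 mcg/min
6840 mcg/min × 60 min/hr = 410400 mcg/hr
Concentration = 1780 mg ÷ 89 mL = 20 mg/mL = 20000 mcg/mL
Rate = 410400 mcg/hr ÷ 20000 mcg/mL = 20.52 mL/hr
Volume infused so far = 20.52 mL/hr × 1.8 hr = 36.936 mL
Volume remaining = 89 − 36.936 = 52.064 mL
New rate:
Dose = 74 mcg/kg/min × 90 kg = 6660 mcg/min
6660 mcg/min × 60 min/hr = 399600 mcg/hr
Rate = 399600 mcg/hr ÷ 20000 mcg/mL = 19.98 mL/hr
Time remaining = 52.064 mL ÷ 19.98 mL/hr = 2.605806 hr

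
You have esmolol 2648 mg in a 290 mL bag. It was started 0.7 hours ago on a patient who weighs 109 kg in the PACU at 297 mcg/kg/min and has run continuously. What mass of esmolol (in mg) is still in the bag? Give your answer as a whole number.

Dose = 297 mcg/kg/min × 109 kg = 32373 mcg/min
32373 mcg/min × 60 min/hr = 1942380 mcg/hr
Concentration = 2648 mg ÷ 290 mL = 9.131034 mg/mL = 9131.034 mcg/mL
Rate = 1942380 mcg/hr ÷ 9131.034 mcg/mL = 212.7229 mL/hr
Volume infused = 212.7229 mL/hr × 0.7 hr = 148.906 mL
Volume remaining = 290 − 148.906 = 141.094 mL
Drug remaining = 141.094 mL × 9131.034 mcg/mL = 1288334 mcg = 1288.334 mg

1288 mg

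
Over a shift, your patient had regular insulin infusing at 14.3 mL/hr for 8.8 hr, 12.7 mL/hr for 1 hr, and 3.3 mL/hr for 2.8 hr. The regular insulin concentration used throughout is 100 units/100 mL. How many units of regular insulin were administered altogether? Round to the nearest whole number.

148 units

Concentration = 100 units ÷ 100 mL = 1 units/mL
Stage 1: 14.3 mL/hr × 8.8 hr = 125.84 mL → 125.84 mL × 1 units/mL = 125.84 units
Stage 2: 12.7 mL/hr × 1 hr = 12.7 mL → 12.7 mL × 1 units/mL = 12.7 units
Stage 3: 3.3 mL/hr × 2.8 hr = 9.24 mL → 9.24 mL × 1 units/mL = 9.24 units
Total = 125.84 + 12.7 + 9.24 = 147.78 units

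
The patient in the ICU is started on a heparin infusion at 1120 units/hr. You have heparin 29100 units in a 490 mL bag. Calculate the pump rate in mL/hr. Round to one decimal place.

18.9 mL/hr

Concentration = 29100 units ÷ 490 mL = 59.38776 units/mL
Rate = 1120 units/hr ÷ 59.38776 units/mL = 18.85911 mL/hr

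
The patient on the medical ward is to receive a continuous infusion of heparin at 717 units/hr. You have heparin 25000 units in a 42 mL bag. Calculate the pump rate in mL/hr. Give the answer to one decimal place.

1.2 mL/hr

Concentration = 25000 units ÷ 42 mL = 595.2381 units/mL
Rate = 717 units/hr ÷ 595.2381 units/mL = 1.20456 mL/hr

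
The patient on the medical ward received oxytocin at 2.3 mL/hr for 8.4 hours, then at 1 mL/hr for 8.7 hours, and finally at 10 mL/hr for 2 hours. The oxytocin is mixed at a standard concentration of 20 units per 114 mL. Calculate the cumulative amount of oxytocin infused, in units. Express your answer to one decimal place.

Concentration = 20 units ÷ 114 mL = 0.1754386 units/mL
Stage 1: 2.3 mL/hr × 8.4 hr = 19.32 mL → 19.32 mL × 0.1754386 units/mL = 3.389474 units
Stage 2: 1 mL/hr × 8.7 hr = 8.7 mL → 8.7 mL × 0.1754386 units/mL = 1.526316 units
Stage 3: 10 mL/hr × 2 hr = 20 mL → 20 mL × 0.1754386 units/mL = 3.508772 units
Total = 3.389474 + 1.526316 + 3.508772 = 8.424561 units

8.4 units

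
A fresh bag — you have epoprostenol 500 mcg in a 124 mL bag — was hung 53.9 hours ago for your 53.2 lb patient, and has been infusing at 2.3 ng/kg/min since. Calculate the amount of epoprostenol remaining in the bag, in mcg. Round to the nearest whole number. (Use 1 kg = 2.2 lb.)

Weight = 53.2 lb ÷ 2.2 lb/kg = 24.18182 kg
Dose = 2.3 ng/kg/min × 24.18182 kg = 55.61818 ng/min
55.61818 ng/min × 60 min/hr = 3337.091 ng/hr
Concentration = 500 mcg ÷ 124 mL = 4.032258 mcg/mL = 4032.258 ng/mL
Rate = 3337.091 ng/hr ÷ 4032.258 ng/mL = 0.8275985 mL/hr
Volume infused = 0.8275985 mL/hr × 53.9 hr = 44.60756 mL
Volume remaining = 124 − 44.60756 = 79.39244 mL
Drug remaining = 79.39244 mL × 4032.258 ng/mL = 320130.8 ng = 320.1308 mcg

320 mcg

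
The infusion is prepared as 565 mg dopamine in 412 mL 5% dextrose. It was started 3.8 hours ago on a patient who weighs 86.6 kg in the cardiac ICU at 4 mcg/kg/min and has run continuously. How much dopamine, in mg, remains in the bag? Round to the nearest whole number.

486 mg

Dose = 4 mcg/kg/min × 86.6 kg = 346.4 mcg/min
346.4 mcg/min × 60 min/hr = 20784 mcg/hr
Concentration = 565 mg ÷ 412 mL = 1.371359 mg/mL = 1371.359 mcg/mL
Rate = 20784 mcg/hr ÷ 1371.359 mcg/mL = 15.15577 mL/hr
Volume infused = 15.15577 mL/hr × 3.8 hr = 57.59191 mL
Volume remaining = 412 − 57.59191 = 354.4081 mL
Drug remaining = 354.4081 mL × 1371.359 mcg/mL = 486020.8 mcg = 486.0208 mg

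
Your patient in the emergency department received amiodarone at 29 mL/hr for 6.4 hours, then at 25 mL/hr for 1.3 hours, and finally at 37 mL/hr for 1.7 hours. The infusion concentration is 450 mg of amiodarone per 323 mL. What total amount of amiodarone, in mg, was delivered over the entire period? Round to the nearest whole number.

Concentration = 450 mg ÷ 323 mL = 1.393189 mg/mL
Stage 1: 29 mL/hr × 6.4 hr = 185.6 mL → 185.6 mL × 1.393189 mg/mL = 258.5759 mg
Stage 2: 25 mL/hr × 1.3 hr = 32.5 mL → 32.5 mL × 1.393189 mg/mL = 45.27864 mg
Stage 3: 37 mL/hr × 1.7 hr = 62.9 mL → 62.9 mL × 1.393189 mg/mL = 87.63158 mg
Total = 258.5759 + 45.27864 + 87.63158 = 391.4861 mg

391 mg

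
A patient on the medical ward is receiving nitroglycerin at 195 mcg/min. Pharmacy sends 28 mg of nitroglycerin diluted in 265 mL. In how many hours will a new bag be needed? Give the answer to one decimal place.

195 mcg/min × 60 min/hr = 11700 mcg/hr
Concentration = 28 mg ÷ 265 mL = 0.1056604 mg/mL = 105.6604 mcg/mL
Rate = 11700 mcg/hr ÷ 105.6604 mcg/mL = 110.7321 mL/hr
Duration = 265 mL ÷ 110.7321 mL/hr = 2.393162 hr

2.4 hours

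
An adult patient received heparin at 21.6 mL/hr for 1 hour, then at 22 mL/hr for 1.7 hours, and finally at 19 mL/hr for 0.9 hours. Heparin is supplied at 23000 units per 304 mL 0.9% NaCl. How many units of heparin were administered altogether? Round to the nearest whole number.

5758 units

Concentration = 23000 units ÷ 304 mL = 75.65789 units/mL
Stage 1: 21.6 mL/hr × 1 hr = 21.6 mL → 21.6 mL × 75.65789 units/mL = 1634.211 units
Stage 2: 22 mL/hr × 1.7 hr = 37.4 mL → 37.4 mL × 75.65789 units/mL = 2829.605 units
Stage 3: 19 mL/hr × 0.9 hr = 17.1 mL → 17.1 mL × 75.65789 units/mL = 1293.75 units
Total = 1634.211 + 2829.605 + 1293.75 = 5757.566 units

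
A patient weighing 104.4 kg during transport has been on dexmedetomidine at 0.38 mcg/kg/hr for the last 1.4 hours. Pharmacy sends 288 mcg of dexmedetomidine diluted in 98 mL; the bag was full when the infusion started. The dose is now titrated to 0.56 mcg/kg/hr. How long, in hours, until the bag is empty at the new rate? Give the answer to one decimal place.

4.0 hours

Initial rate:
Dose = 0.38 mcg/kg/hr × 104.4 kg = 39.672 mcg/hr
Concentration = 288 mcg ÷ 98 mL = 2.938776 mcg/mL
Rate = 39.672 mcg/hr ÷ 2.938776 mcg/mL = 13.4995 mL/hr
Volume infused so far = 13.4995 mL/hr × 1.4 hr = 18.8993 mL
Volume remaining = 98 − 18.8993 = 79.1007 mL
New rate:
Dose = 0.56 mcg/kg/hr × 104.4 kg = 58.464 mcg/hr
Rate = 58.464 mcg/hr ÷ 2.938776 mcg/mL = 19.894 mL/hr
Time remaining = 79.1007 mL ÷ 19.894 mL/hr = 3.976108 hr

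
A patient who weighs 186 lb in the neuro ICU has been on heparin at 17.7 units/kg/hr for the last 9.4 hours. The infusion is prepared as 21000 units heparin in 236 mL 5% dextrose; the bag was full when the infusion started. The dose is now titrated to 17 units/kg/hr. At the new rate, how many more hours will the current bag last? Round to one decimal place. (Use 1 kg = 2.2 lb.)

Initial rate:
Weight = 186 lb ÷ 2.2 lb/kg = 84.54545 kg
Dose = 17.7 units/kg/hr × 84.54545 kg = 1496.455 units/hr
Concentration = 21000 units ÷ 236 mL = 88.98305 units/mL
Rate = 1496.455 units/hr ÷ 88.98305 units/mL = 16.8173 mL/hr
Volume infused so far = 16.8173 mL/hr × 9.4 hr = 158.0826 mL
Volume remaining = 236 − 158.0826 = 77.91739 mL
New rate:
Dose = 17 units/kg/hr × 84.54545 kg = 1437.273 units/hr
Rate = 1437.273 units/hr ÷ 88.98305 units/mL = 16.15221 mL/hr
Time remaining = 77.91739 mL ÷ 16.15221 mL/hr = 4.823947 hr

4.8 hours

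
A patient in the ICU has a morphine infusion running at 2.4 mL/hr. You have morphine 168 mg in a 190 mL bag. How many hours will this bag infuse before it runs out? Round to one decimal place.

79.2 hours

Duration = 190 mL ÷ 2.4 mL/hr = 79.16667 hr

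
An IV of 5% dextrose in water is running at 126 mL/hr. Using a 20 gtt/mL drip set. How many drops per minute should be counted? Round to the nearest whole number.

42 gtt/min

126 mL/hr ÷ 60 min/hr = 2.1 mL/min
2.1 mL/min × 20 gtt/mL = 42 gtt/min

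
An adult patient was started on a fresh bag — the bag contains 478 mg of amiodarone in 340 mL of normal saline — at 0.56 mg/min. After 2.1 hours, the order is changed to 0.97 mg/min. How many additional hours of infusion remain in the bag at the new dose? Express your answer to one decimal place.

Initial rate:
0.56 mg/min × 60 min/hr = 33.6 mg/hr
Concentration = 478 mg ÷ 340 mL = 1.405882 mg/mL
Rate = 33.6 mg/hr ÷ 1.405882 mg/mL = 23.89958 mL/hr
Volume infused so far = 23.89958 mL/hr × 2.1 hr = 50.18912 mL
Volume remaining = 340 − 50.18912 = 289.8109 mL
New rate:
0.97 mg/min × 60 min/hr = 58.2 mg/hr
Rate = 58.2 mg/hr ÷ 1.405882 mg/mL = 41.39749 mL/hr
Time remaining = 289.8109 mL ÷ 41.39749 mL/hr = 7.000687 hr

7.0 hours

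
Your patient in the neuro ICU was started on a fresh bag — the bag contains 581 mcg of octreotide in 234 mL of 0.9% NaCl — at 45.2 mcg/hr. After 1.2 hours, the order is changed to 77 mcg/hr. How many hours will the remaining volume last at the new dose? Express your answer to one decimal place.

6.8 hours

Initial rate:
Concentration = 581 mcg ÷ 234 mL = 2.482906 mcg/mL
Rate = 45.2 mcg/hr ÷ 2.482906 mcg/mL = 18.20448 mL/hr
Volume infused so far = 18.20448 mL/hr × 1.2 hr = 21.84537 mL
Volume remaining = 234 − 21.84537 = 212.1546 mL
New rate:
Rate = 77 mcg/hr ÷ 2.482906 mcg/mL = 31.01205 mL/hr
Time remaining = 212.1546 mL ÷ 31.01205 mL/hr = 6.841039 hr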